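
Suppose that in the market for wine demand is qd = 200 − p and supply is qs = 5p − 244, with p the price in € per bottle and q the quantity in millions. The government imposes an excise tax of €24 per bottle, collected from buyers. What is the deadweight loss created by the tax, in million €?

Deadweight loss = €240 million.

Without the tax, 200 − p = 5p − 244 gives 6p = 444, so p* = €74 and q* = 126.
With the tax collected from buyers, demand (in seller-price terms) shifts: qd = 200 − (p + 24).
New equilibrium: buyers pay €94, producers receive €70, q = 106. (Wedge: pb − ps = 24.)
Quantity falls by |ΔQ| = |126 − 106| = 20.
DWL = ½ · t · |ΔQ| = ½ · 24 · 20 = €240.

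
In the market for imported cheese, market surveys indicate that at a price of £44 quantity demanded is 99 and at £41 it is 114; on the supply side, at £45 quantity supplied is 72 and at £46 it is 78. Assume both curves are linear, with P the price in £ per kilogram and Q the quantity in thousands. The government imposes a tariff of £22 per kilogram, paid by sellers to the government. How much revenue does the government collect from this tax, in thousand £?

Tax revenue = £528 thousand.

Demand slope: (114 − 99)/(41 − 44) = -5, so Qd = 319 − 5P.
Supply slope: (78 − 72)/(46 − 45) = 6, so Qs = 6P − 198.
Before the tax: set 319 − 5P = 6P − 198 → P* = £47, Q* = 84.
With the tax collected from sellers, supply shifts: Qs = 6(P − 22) − 198.
New equilibrium: consumers pay £59, sellers receive £37, Q = 24. (Wedge: Pb − Ps = 22.)
Revenue = t · Q = 22 · 24 = £528.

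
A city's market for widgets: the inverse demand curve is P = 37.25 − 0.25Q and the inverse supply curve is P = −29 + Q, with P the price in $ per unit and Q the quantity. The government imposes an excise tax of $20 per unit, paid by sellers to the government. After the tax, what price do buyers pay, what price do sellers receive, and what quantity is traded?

Inverting to Q(P) form: Qd = 149 − 4P; Qs = P + 29.
Before the tax: set 149 − 4P = P + 29 → P* = $24, Q* = 53.
With the tax collected from sellers, supply shifts: Qs = (P − 20) + 29.
Solving gives Q = 37 with buyers paying $28 and sellers receiving $8 (the $20 wedge).

Buyers pay $28; sellers receive $8; quantity = 37.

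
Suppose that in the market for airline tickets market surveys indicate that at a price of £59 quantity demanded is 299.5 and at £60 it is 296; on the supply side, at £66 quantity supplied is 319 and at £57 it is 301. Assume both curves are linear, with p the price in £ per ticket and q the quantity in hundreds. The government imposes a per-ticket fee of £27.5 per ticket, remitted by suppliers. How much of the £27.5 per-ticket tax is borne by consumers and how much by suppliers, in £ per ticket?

Consumers bear £10 per ticket; suppliers bear £17.5 per ticket.

Demand slope: (296 − 299.5)/(60 − 59) = -3.5, so qd = 506 − 3.5p.
Supply slope: (301 − 319)/(57 − 66) = 2, so qs = 2p + 187.
Without the tax, 506 − 3.5p = 2p + 187 gives 5.5p = 319, so p* = £58 and q* = 303.
With the tax collected from suppliers, supply shifts: qs = 2(p − 27.5) + 187.
Solving gives q = 268 with consumers paying £68 and suppliers receiving £40.5 (the £27.5 wedge).
Burden on consumers: £10; on suppliers: £17.5. (They sum to £27.5.)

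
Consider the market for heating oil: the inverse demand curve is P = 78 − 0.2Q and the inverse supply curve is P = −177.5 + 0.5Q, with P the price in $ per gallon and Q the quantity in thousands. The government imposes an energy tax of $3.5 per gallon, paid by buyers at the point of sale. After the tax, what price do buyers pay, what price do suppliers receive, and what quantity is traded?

Inverting to Q(P) form: Qd = 390 − 5P; Qs = 2P + 355.
Before the tax: set 390 − 5P = 2P + 355 → P* = $5, Q* = 365.
With the tax collected from buyers, demand (in seller-price terms) shifts: Qd = 390 − 5(P + 3.5).
New equilibrium: buyers pay $6, suppliers receive $2.5, Q = 360. (Wedge: Pb − Ps = 3.5.)
The less price-elastic side of the market bears the larger share of a per-unit tax.

Buyers pay $6; suppliers receive $2.5; quantity = 360.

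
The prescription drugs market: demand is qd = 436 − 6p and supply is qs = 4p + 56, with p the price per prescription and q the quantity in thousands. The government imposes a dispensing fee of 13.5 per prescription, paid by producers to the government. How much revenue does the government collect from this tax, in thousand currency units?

Tax revenue = 2370.6 thousand.

Before the tax: set 436 − 6p = 4p + 56 → p* = 38, q* = 208.
With the tax collected from producers, supply shifts: qs = 4(p − 13.5) + 56.
Solving gives q = 175.6 with consumers paying 43.4 and producers receiving 29.9 (the 13.5 wedge).
Revenue = t · Q = 13.5 · 175.6 = 2370.6.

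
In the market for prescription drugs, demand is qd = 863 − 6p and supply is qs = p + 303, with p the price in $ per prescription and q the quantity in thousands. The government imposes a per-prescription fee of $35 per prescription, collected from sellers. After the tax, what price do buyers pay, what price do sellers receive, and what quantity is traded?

Buyers pay $85; sellers receive $50; quantity = 353.

Without the tax, 863 − 6p = p + 303 gives 7p = 560, so p* = $80 and q* = 383.
With the tax collected from sellers, supply shifts: qs = (p − 35) + 303.
New equilibrium: buyers pay $85, sellers receive $50, q = 353. (Wedge: pb − ps = 35.)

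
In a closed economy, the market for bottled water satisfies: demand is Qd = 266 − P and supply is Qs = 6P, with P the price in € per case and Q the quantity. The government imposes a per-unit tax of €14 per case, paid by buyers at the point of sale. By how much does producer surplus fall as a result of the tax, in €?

Without the tax, 266 − P = 6P gives 7P = 266, so P* = €38 and Q* = 228.
With the tax collected from buyers, demand (in seller-price terms) shifts: Qd = 266 − (P + 14).
Solving gives Q = 216 with buyers paying €50 and producers receiving €36 (the €14 wedge).
ΔPS is the trapezoid between Q = 216 and Q = 228 of height €2: ½ · (228 + 216) · 2 = €444.

Producer surplus falls by €444.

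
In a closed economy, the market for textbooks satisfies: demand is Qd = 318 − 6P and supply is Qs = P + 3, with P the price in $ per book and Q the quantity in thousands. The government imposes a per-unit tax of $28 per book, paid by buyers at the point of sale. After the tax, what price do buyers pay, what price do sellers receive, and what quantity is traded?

Before the tax: set 318 − 6P = P + 3 → P* = $45, Q* = 48.
With the tax collected from buyers, demand (in seller-price terms) shifts: Qd = 318 − 6(P + 28).
New equilibrium: buyers pay $49, sellers receive $21, Q = 24. (Wedge: Pb − Ps = 28.)
The less price-elastic side of the market bears the larger share of a per-unit tax.

Buyers pay $49; sellers receive $21; quantity = 24.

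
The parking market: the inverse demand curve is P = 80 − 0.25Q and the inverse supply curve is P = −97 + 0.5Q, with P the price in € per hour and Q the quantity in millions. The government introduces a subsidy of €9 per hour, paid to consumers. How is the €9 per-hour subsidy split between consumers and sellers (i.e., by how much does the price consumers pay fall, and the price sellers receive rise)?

Consumers gain €3 per hour; sellers gain €6 per hour.

Inverting to Q(P) form: Qd = 320 − 4P; Qs = 2P + 194.
Before the subsidy: set 320 − 4P = 2P + 194 → P* = €21, Q* = 236.
With a per-unit subsidy paid to consumers, each effectively pays P − 9, so demand becomes Qd = 320 − 4(P − 9).
Solving gives Q = 248 with consumers paying €18 and sellers receiving €27 (the €9 wedge).
Gain to consumers: €3; to sellers: €6. (They sum to €9.)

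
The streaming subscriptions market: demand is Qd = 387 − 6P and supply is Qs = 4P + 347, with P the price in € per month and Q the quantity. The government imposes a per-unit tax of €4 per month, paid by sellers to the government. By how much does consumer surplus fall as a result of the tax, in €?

Before the tax: set 387 − 6P = 4P + 347 → P* = €4, Q* = 363.
With the tax collected from sellers, supply shifts: Qs = 4(P − 4) + 347.
Solving gives Q = 353.4 with buyers paying €5.6 and sellers receiving €1.6 (the €4 wedge).
ΔCS is the trapezoid between Q = 353.4 and Q = 363 of height €1.6: ½ · (363 + 353.4) · 1.6 = €573.12.

Consumer surplus falls by €573.12.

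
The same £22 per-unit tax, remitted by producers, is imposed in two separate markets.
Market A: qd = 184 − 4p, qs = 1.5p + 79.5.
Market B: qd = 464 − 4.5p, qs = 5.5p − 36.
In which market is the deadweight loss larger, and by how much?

Market B, by £334.95.

Market A: pre-tax p* = £19, q* = 108; post-tax q = 84; deadweight loss = £264.
Market B: pre-tax p* = £50, q* = 239; post-tax q = 184.55; deadweight loss = £598.95.
Difference: £264 vs £598.95 → market B is larger by £334.95.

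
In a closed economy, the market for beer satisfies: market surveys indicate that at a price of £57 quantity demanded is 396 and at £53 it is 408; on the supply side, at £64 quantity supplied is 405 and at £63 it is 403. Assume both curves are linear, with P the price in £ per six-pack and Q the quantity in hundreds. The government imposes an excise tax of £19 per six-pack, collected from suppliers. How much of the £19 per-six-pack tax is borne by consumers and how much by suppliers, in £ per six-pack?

Demand slope: (408 − 396)/(53 − 57) = -3, so Qd = 567 − 3P.
Supply slope: (403 − 405)/(63 − 64) = 2, so Qs = 2P + 277.
Without the tax, 567 − 3P = 2P + 277 gives 5P = 290, so P* = £58 and Q* = 393.
With the tax collected from suppliers, supply shifts: Qs = 2(P − 19) + 277.
New equilibrium: consumers pay £65.6, suppliers receive £46.6, Q = 370.2. (Wedge: Pb − Ps = 19.)
Burden on consumers: £7.6; on suppliers: £11.4. (They sum to £19.)

Consumers bear £7.6 per six-pack; suppliers bear £11.4 per six-pack.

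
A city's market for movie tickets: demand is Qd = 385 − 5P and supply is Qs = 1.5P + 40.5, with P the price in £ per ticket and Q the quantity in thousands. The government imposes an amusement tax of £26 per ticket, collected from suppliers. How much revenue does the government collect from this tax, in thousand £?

Before the tax: set 385 − 5P = 1.5P + 40.5 → P* = £53, Q* = 120.
With the tax collected from suppliers, supply shifts: Qs = 1.5(P − 26) + 40.5.
New equilibrium: consumers pay £59, suppliers receive £33, Q = 90. (Wedge: Pb − Ps = 26.)
Revenue = t · Q = 26 · 90 = £2340.

Tax revenue = £2340 thousand.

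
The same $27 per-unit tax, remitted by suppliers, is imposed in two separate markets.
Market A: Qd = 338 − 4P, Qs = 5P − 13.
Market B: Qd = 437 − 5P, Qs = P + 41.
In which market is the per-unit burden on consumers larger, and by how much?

Market A, by $10.5.

Market A: pre-tax P* = $39, Q* = 182; post-tax Q = 122; per-unit burden on consumers = $15.
Market B: pre-tax P* = $66, Q* = 107; post-tax Q = 84.5; per-unit burden on consumers = $4.5.
Difference: $15 vs $4.5 → market A is larger by $10.5.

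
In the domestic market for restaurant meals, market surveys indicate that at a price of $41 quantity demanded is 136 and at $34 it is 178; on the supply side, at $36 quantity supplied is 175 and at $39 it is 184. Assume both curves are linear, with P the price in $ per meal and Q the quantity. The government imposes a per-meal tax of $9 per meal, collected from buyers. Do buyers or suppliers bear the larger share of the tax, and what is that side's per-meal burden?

Suppliers bear the larger share: $6 per meal.

Demand slope: (178 − 136)/(34 − 41) = -6, so Qd = 382 − 6P.
Supply slope: (184 − 175)/(39 − 36) = 3, so Qs = 3P + 67.
Without the tax, 382 − 6P = 3P + 67 gives 9P = 315, so P* = $35 and Q* = 172.
With the tax collected from buyers, demand (in seller-price terms) shifts: Qd = 382 − 6(P + 9).
Solving gives Q = 154 with buyers paying $38 and suppliers receiving $29 (the $9 wedge).
Per-meal burden: buyers $3, suppliers $6.
Suppliers take the larger share because supply is less price-elastic here (demand slope 6 vs supply slope 3).
The less price-elastic side of the market bears the larger share of a per-unit tax.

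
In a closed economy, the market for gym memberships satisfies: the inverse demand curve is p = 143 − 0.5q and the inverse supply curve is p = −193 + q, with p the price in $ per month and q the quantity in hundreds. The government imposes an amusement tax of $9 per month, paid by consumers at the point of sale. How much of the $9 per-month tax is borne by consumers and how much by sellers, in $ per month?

Rewrite in direct form: qd = 286 − 2p and qs = p + 193.
Without the tax, 286 − 2p = p + 193 gives 3p = 93, so p* = $31 and q* = 224.
With the tax collected from consumers, demand (in seller-price terms) shifts: qd = 286 − 2(p + 9).
New equilibrium: consumers pay $34, sellers receive $25, q = 218. (Wedge: pb − ps = 9.)
Burden on consumers: $3; on sellers: $6. (They sum to $9.)
The less price-elastic side of the market bears the larger share of a per-unit tax.

Consumers bear $3 per month; sellers bear $6 per month.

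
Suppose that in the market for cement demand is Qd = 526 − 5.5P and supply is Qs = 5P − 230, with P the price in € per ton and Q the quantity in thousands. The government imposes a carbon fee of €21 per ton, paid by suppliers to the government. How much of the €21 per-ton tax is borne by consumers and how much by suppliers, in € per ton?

Consumers bear €10 per ton; suppliers bear €11 per ton.

Without the tax, 526 − 5.5P = 5P − 230 gives 10.5P = 756, so P* = €72 and Q* = 130.
With the tax collected from suppliers, supply shifts: Qs = 5(P − 21) − 230.
New equilibrium: consumers pay €82, suppliers receive €61, Q = 75. (Wedge: Pb − Ps = 21.)
Burden on consumers: €10; on suppliers: €11. (They sum to €21.)
The less price-elastic side of the market bears the larger share of a per-unit tax.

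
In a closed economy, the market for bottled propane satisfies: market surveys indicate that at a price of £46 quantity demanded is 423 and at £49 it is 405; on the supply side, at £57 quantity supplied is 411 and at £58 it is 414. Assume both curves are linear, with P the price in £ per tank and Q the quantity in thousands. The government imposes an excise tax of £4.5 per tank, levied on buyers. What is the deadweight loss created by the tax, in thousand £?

Demand slope: (405 − 423)/(49 − 46) = -6, so Qd = 699 − 6P.
Supply slope: (414 − 411)/(58 − 57) = 3, so Qs = 3P + 240.
Without the tax, 699 − 6P = 3P + 240 gives 9P = 459, so P* = £51 and Q* = 393.
With the tax collected from buyers, demand (in seller-price terms) shifts: Qd = 699 − 6(P + 4.5).
Solving gives Q = 384 with buyers paying £52.5 and producers receiving £48 (the £4.5 wedge).
Quantity falls by |ΔQ| = |393 − 384| = 9.
DWL = ½ · t · |ΔQ| = ½ · 4.5 · 9 = £20.25.

Deadweight loss = £20.25 thousand.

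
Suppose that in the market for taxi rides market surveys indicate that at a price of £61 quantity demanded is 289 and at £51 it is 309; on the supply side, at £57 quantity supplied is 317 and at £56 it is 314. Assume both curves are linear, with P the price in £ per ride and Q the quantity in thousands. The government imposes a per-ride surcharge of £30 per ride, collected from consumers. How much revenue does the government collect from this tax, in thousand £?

Demand slope: (309 − 289)/(51 − 61) = -2, so Qd = 411 − 2P.
Supply slope: (314 − 317)/(56 − 57) = 3, so Qs = 3P + 146.
Before the tax: set 411 − 2P = 3P + 146 → P* = £53, Q* = 305.
With the tax collected from consumers, demand (in seller-price terms) shifts: Qd = 411 − 2(P + 30).
New equilibrium: consumers pay £71, producers receive £41, Q = 269. (Wedge: Pb − Ps = 30.)
Revenue = t · Q = 30 · 269 = £8070.

Tax revenue = £8070 thousand.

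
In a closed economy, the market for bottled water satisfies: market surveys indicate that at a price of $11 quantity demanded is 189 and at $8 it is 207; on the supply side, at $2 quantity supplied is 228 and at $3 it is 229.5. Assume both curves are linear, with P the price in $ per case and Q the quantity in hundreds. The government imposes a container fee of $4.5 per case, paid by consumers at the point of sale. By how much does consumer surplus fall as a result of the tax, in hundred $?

Demand slope: (207 − 189)/(8 − 11) = -6, so Qd = 255 − 6P.
Supply slope: (229.5 − 228)/(3 − 2) = 1.5, so Qs = 1.5P + 225.
Before the tax: set 255 − 6P = 1.5P + 225 → P* = $4, Q* = 231.
With the tax collected from consumers, demand (in seller-price terms) shifts: Qd = 255 − 6(P + 4.5).
Solving gives Q = 225.6 with consumers paying $4.9 and producers receiving $0.4 (the $4.5 wedge).
ΔCS is the trapezoid between Q = 225.6 and Q = 231 of height $0.9: ½ · (231 + 225.6) · 0.9 = $205.47.

Consumer surplus falls by $205.47 hundred.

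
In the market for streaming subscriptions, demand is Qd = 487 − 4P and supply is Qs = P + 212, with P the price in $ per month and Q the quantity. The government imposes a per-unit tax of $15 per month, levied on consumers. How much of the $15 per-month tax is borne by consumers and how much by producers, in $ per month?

Consumers bear $3 per month; producers bear $12 per month.

Before the tax: set 487 − 4P = P + 212 → P* = $55, Q* = 267.
With the tax collected from consumers, demand (in seller-price terms) shifts: Qd = 487 − 4(P + 15).
New equilibrium: consumers pay $58, producers receive $43, Q = 255. (Wedge: Pb − Ps = 15.)
Burden on consumers: $3; on producers: $12. (They sum to $15.)
The less price-elastic side of the market bears the larger share of a per-unit tax.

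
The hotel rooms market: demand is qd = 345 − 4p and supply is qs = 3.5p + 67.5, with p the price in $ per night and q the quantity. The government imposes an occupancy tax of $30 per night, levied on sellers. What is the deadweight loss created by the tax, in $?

Without the tax, 345 − 4p = 3.5p + 67.5 gives 7.5p = 277.5, so p* = $37 and q* = 197.
With the tax collected from sellers, supply shifts: qs = 3.5(p − 30) + 67.5.
New equilibrium: consumers pay $51, sellers receive $21, q = 141. (Wedge: pb − ps = 30.)
Quantity falls by |ΔQ| = |197 − 141| = 56.
DWL = ½ · t · |ΔQ| = ½ · 30 · 56 = $840.

Deadweight loss = $840.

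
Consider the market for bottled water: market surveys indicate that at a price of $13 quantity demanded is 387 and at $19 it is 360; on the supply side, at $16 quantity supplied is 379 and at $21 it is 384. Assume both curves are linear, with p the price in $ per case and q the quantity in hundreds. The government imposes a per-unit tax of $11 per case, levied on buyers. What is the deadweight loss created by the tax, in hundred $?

Deadweight loss = $49.5 hundred.

Demand slope: (360 − 387)/(19 − 13) = -4.5, so qd = 445.5 − 4.5p.
Supply slope: (384 − 379)/(21 − 16) = 1, so qs = p + 363.
Before the tax: set 445.5 − 4.5p = p + 363 → p* = $15, q* = 378.
With the tax collected from buyers, demand (in seller-price terms) shifts: qd = 445.5 − 4.5(p + 11).
New equilibrium: buyers pay $17, suppliers receive $6, q = 369. (Wedge: pb − ps = 11.)
Quantity falls by |ΔQ| = |378 − 369| = 9.
DWL = ½ · t · |ΔQ| = ½ · 11 · 9 = $49.5.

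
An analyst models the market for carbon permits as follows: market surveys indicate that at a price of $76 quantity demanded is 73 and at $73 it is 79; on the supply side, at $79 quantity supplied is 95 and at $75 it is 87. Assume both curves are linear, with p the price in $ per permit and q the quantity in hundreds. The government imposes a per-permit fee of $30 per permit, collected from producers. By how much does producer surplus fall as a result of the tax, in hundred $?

Demand slope: (79 − 73)/(73 − 76) = -2, so qd = 225 − 2p.
Supply slope: (87 − 95)/(75 − 79) = 2, so qs = 2p − 63.
Before the tax: set 225 − 2p = 2p − 63 → p* = $72, q* = 81.
With the tax collected from producers, supply shifts: qs = 2(p − 30) − 63.
Solving gives q = 51 with buyers paying $87 and producers receiving $57 (the $30 wedge).
ΔPS is the trapezoid between Q = 51 and Q = 81 of height $15: ½ · (81 + 51) · 15 = $990.

Producer surplus falls by $990 hundred.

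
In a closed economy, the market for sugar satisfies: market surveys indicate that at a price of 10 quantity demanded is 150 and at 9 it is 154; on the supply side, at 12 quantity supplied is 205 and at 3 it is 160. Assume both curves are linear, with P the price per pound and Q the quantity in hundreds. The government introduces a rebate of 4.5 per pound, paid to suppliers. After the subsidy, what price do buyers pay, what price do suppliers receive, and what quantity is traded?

Buyers pay 2.5; suppliers receive 7; quantity = 180.

Demand slope: (154 − 150)/(9 − 10) = -4, so Qd = 190 − 4P.
Supply slope: (160 − 205)/(3 − 12) = 5, so Qs = 5P + 145.
Without the subsidy, 190 − 4P = 5P + 145 gives 9P = 45, so P* = 5 and Q* = 170.
With a per-unit subsidy paid to suppliers, each receives P + 4.5 per unit sold, so supply becomes Qs = 5(P + 4.5) + 145.
New equilibrium: buyers pay 2.5, suppliers receive 7, Q = 180. (Wedge: Pb − Ps = −4.5.)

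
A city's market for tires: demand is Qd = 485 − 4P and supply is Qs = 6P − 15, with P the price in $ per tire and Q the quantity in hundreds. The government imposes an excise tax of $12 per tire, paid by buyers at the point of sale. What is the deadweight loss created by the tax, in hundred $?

Before the tax: set 485 − 4P = 6P − 15 → P* = $50, Q* = 285.
With the tax collected from buyers, demand (in seller-price terms) shifts: Qd = 485 − 4(P + 12).
Solving gives Q = 256.2 with buyers paying $57.2 and sellers receiving $45.2 (the $12 wedge).
Quantity falls by |ΔQ| = |285 − 256.2| = 28.8.
DWL = ½ · t · |ΔQ| = ½ · 12 · 28.8 = $172.8.

Deadweight loss = $172.8 hundred.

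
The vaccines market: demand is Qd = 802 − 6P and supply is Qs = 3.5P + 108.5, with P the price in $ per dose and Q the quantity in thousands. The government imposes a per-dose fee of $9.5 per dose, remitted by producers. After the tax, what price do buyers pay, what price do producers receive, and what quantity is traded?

Buyers pay $76.5; producers receive $67; quantity = 343.

Before the tax: set 802 − 6P = 3.5P + 108.5 → P* = $73, Q* = 364.
With the tax collected from producers, supply shifts: Qs = 3.5(P − 9.5) + 108.5.
Solving gives Q = 343 with buyers paying $76.5 and producers receiving $67 (the $9.5 wedge).
The less price-elastic side of the market bears the larger share of a per-unit tax.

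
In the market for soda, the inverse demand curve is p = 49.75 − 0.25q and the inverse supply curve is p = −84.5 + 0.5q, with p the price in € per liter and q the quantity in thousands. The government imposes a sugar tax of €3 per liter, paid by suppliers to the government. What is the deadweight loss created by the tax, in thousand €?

Deadweight loss = €6 thousand.

Rewrite in direct form: qd = 199 − 4p and qs = 2p + 169.
Before the tax: set 199 − 4p = 2p + 169 → p* = €5, q* = 179.
With the tax collected from suppliers, supply shifts: qs = 2(p − 3) + 169.
Solving gives q = 175 with buyers paying €6 and suppliers receiving €3 (the €3 wedge).
Quantity falls by |ΔQ| = |179 − 175| = 4.
DWL = ½ · t · |ΔQ| = ½ · 3 · 4 = €6.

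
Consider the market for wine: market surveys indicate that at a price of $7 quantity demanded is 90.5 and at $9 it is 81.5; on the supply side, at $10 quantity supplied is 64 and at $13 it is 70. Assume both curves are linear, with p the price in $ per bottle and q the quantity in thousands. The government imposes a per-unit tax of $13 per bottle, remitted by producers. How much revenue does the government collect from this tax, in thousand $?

Tax revenue = $650 thousand.

Demand slope: (81.5 − 90.5)/(9 − 7) = -4.5, so qd = 122 − 4.5p.
Supply slope: (70 − 64)/(13 − 10) = 2, so qs = 2p + 44.
Before the tax: set 122 − 4.5p = 2p + 44 → p* = $12, q* = 68.
With the tax collected from producers, supply shifts: qs = 2(p − 13) + 44.
Solving gives q = 50 with buyers paying $16 and producers receiving $3 (the $13 wedge).
Revenue = t · Q = 13 · 50 = $650.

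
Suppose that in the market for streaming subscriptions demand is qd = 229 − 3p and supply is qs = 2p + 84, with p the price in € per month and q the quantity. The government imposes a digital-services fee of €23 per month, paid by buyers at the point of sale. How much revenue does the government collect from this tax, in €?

Without the tax, 229 − 3p = 2p + 84 gives 5p = 145, so p* = €29 and q* = 142.
With the tax collected from buyers, demand (in seller-price terms) shifts: qd = 229 − 3(p + 23).
New equilibrium: buyers pay €38.2, suppliers receive €15.2, q = 114.4. (Wedge: pb − ps = 23.)
Revenue = t · Q = 23 · 114.4 = €2631.2.

Tax revenue = €2631.2.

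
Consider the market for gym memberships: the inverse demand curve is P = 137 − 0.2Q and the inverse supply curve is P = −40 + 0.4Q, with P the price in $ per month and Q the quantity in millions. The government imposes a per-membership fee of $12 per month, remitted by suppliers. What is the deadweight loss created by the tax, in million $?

Deadweight loss = $120 million.

Rewrite in direct form: Qd = 685 − 5P and Qs = 2.5P + 100.
Before the tax: set 685 − 5P = 2.5P + 100 → P* = $78, Q* = 295.
With the tax collected from suppliers, supply shifts: Qs = 2.5(P − 12) + 100.
New equilibrium: consumers pay $82, suppliers receive $70, Q = 275. (Wedge: Pb − Ps = 12.)
Quantity falls by |ΔQ| = |295 − 275| = 20.
DWL = ½ · t · |ΔQ| = ½ · 12 · 20 = $120.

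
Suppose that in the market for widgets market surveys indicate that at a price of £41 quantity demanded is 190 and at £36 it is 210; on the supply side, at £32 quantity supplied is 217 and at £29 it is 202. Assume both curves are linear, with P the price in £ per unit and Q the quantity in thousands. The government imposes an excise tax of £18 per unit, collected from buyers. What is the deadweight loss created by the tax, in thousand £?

Deadweight loss = £360 thousand.

Demand slope: (210 − 190)/(36 − 41) = -4, so Qd = 354 − 4P.
Supply slope: (202 − 217)/(29 − 32) = 5, so Qs = 5P + 57.
Without the tax, 354 − 4P = 5P + 57 gives 9P = 297, so P* = £33 and Q* = 222.
With the tax collected from buyers, demand (in seller-price terms) shifts: Qd = 354 − 4(P + 18).
New equilibrium: buyers pay £43, suppliers receive £25, Q = 182. (Wedge: Pb − Ps = 18.)
Quantity falls by |ΔQ| = |222 − 182| = 40.
DWL = ½ · t · |ΔQ| = ½ · 18 · 40 = £360.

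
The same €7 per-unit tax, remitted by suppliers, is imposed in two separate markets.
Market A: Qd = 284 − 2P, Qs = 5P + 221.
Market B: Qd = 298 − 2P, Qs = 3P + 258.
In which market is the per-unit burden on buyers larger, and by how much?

Market A, by €0.8.

Market A: pre-tax P* = €9, Q* = 266; post-tax Q = 256; per-unit burden on buyers = €5.
Market B: pre-tax P* = €8, Q* = 282; post-tax Q = 273.6; per-unit burden on buyers = €4.2.
Difference: €5 vs €4.2 → market A is larger by €0.8.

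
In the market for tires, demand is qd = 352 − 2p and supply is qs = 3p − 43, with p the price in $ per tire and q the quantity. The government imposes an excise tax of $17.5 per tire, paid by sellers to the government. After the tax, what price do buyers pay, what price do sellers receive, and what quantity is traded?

Buyers pay $89.5; sellers receive $72; quantity = 173.

Without the tax, 352 − 2p = 3p − 43 gives 5p = 395, so p* = $79 and q* = 194.
With the tax collected from sellers, supply shifts: qs = 3(p − 17.5) − 43.
New equilibrium: buyers pay $89.5, sellers receive $72, q = 173. (Wedge: pb − ps = 17.5.)
The less price-elastic side of the market bears the larger share of a per-unit tax.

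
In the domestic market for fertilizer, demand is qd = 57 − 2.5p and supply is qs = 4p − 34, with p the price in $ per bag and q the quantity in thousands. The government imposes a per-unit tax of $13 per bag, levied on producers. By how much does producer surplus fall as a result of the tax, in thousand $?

Producer surplus falls by $60 thousand.

Without the tax, 57 − 2.5p = 4p − 34 gives 6.5p = 91, so p* = $14 and q* = 22.
With the tax collected from producers, supply shifts: qs = 4(p − 13) − 34.
New equilibrium: consumers pay $22, producers receive $9, q = 2. (Wedge: pb − ps = 13.)
ΔPS is the trapezoid between Q = 2 and Q = 22 of height $5: ½ · (22 + 2) · 5 = $60.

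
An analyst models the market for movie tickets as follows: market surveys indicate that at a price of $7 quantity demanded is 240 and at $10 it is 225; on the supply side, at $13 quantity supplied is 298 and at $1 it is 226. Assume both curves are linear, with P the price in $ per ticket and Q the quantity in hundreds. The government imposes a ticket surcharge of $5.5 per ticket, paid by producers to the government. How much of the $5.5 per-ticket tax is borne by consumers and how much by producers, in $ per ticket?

Consumers bear $3 per ticket; producers bear $2.5 per ticket.

Demand slope: (225 − 240)/(10 − 7) = -5, so Qd = 275 − 5P.
Supply slope: (226 − 298)/(1 − 13) = 6, so Qs = 6P + 220.
Without the tax, 275 − 5P = 6P + 220 gives 11P = 55, so P* = $5 and Q* = 250.
With the tax collected from producers, supply shifts: Qs = 6(P − 5.5) + 220.
New equilibrium: consumers pay $8, producers receive $2.5, Q = 235. (Wedge: Pb − Ps = 5.5.)
Burden on consumers: $3; on producers: $2.5. (They sum to $5.5.)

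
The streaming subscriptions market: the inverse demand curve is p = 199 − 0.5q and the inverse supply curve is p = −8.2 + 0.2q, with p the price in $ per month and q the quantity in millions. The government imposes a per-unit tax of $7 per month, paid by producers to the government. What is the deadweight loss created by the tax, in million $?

Inverting to q(p) form: qd = 398 − 2p; qs = 5p + 41.
Without the tax, 398 − 2p = 5p + 41 gives 7p = 357, so p* = $51 and q* = 296.
With the tax collected from producers, supply shifts: qs = 5(p − 7) + 41.
Solving gives q = 286 with consumers paying $56 and producers receiving $49 (the $7 wedge).
Quantity falls by |ΔQ| = |296 − 286| = 10.
DWL = ½ · t · |ΔQ| = ½ · 7 · 10 = $35.

Deadweight loss = $35 million.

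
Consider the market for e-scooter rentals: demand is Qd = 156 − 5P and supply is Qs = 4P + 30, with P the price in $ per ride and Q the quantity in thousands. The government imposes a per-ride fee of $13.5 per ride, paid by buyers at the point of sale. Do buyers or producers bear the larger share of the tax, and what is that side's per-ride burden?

Before the tax: set 156 − 5P = 4P + 30 → P* = $14, Q* = 86.
With the tax collected from buyers, demand (in seller-price terms) shifts: Qd = 156 − 5(P + 13.5).
Solving gives Q = 56 with buyers paying $20 and producers receiving $6.5 (the $13.5 wedge).
Per-ride burden: buyers $6, producers $7.5.
Producers take the larger share because supply is less price-elastic here (demand slope 5 vs supply slope 4).
The less price-elastic side of the market bears the larger share of a per-unit tax.

Producers bear the larger share: $7.5 per ride.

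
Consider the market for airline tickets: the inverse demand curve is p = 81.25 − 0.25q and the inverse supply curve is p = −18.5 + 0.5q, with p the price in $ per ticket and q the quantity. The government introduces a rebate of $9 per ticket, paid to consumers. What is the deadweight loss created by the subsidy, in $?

Rewrite in direct form: qd = 325 − 4p and qs = 2p + 37.
Without the subsidy, 325 − 4p = 2p + 37 gives 6p = 288, so p* = $48 and q* = 133.
With a per-unit subsidy paid to consumers, each effectively pays p − 9, so demand becomes qd = 325 − 4(p − 9).
Solving gives q = 145 with consumers paying $45 and suppliers receiving $54 (the $9 wedge).
Quantity rises by |ΔQ| = |133 − 145| = 12.
DWL = ½ · t · |ΔQ| = ½ · 9 · 12 = $54.

Deadweight loss = $54.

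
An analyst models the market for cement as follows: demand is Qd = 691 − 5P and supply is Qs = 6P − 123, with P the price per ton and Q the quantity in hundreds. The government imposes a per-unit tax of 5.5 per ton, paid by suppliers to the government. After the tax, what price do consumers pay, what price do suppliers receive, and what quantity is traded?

Consumers pay 77; suppliers receive 71.5; quantity = 306.

Without the tax, 691 − 5P = 6P − 123 gives 11P = 814, so P* = 74 and Q* = 321.
With the tax collected from suppliers, supply shifts: Qs = 6(P − 5.5) − 123.
Solving gives Q = 306 with consumers paying 77 and suppliers receiving 71.5 (the 5.5 wedge).
The less price-elastic side of the market bears the larger share of a per-unit tax.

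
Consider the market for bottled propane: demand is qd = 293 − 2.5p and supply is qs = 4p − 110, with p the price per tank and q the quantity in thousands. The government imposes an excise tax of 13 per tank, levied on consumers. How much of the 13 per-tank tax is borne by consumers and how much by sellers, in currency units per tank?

Consumers bear 8 per tank; sellers bear 5 per tank.

Without the tax, 293 − 2.5p = 4p − 110 gives 6.5p = 403, so p* = 62 and q* = 138.
With the tax collected from consumers, demand (in seller-price terms) shifts: qd = 293 − 2.5(p + 13).
New equilibrium: consumers pay 70, sellers receive 57, q = 118. (Wedge: pb − ps = 13.)
Burden on consumers: 8; on sellers: 5. (They sum to 13.)
The less price-elastic side of the market bears the larger share of a per-unit tax.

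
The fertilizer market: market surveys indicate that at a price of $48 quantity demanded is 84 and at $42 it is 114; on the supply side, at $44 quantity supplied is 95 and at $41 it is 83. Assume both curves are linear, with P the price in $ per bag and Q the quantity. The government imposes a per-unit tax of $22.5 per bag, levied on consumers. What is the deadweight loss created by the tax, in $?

Demand slope: (114 − 84)/(42 − 48) = -5, so Qd = 324 − 5P.
Supply slope: (83 − 95)/(41 − 44) = 4, so Qs = 4P − 81.
Before the tax: set 324 − 5P = 4P − 81 → P* = $45, Q* = 99.
With the tax collected from consumers, demand (in seller-price terms) shifts: Qd = 324 − 5(P + 22.5).
Solving gives Q = 49 with consumers paying $55 and sellers receiving $32.5 (the $22.5 wedge).
Quantity falls by |ΔQ| = |99 − 49| = 50.
DWL = ½ · t · |ΔQ| = ½ · 22.5 · 50 = $562.5.

Deadweight loss = $562.5.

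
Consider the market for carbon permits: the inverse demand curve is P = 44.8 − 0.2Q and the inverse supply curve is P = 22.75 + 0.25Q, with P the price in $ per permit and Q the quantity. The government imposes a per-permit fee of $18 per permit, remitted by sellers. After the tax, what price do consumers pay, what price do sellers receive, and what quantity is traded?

Consumers pay $43; sellers receive $25; quantity = 9.

Inverting to Q(P) form: Qd = 224 − 5P; Qs = 4P − 91.
Without the tax, 224 − 5P = 4P − 91 gives 9P = 315, so P* = $35 and Q* = 49.
With the tax collected from sellers, supply shifts: Qs = 4(P − 18) − 91.
Solving gives Q = 9 with consumers paying $43 and sellers receiving $25 (the $18 wedge).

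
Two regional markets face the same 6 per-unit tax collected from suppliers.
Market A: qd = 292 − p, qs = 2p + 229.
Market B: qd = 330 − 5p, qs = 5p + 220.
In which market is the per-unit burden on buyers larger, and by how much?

Market A: pre-tax p* = 21, q* = 271; post-tax q = 267; per-unit burden on buyers = 4.
Market B: pre-tax p* = 11, q* = 275; post-tax q = 260; per-unit burden on buyers = 3.
Difference: 4 vs 3 → market A is larger by 1.

Market A, by 1.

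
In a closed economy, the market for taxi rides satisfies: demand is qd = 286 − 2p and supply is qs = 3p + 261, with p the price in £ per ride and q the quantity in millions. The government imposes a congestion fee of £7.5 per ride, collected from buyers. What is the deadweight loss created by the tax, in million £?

Without the tax, 286 − 2p = 3p + 261 gives 5p = 25, so p* = £5 and q* = 276.
With the tax collected from buyers, demand (in seller-price terms) shifts: qd = 286 − 2(p + 7.5).
New equilibrium: buyers pay £9.5, suppliers receive £2, q = 267. (Wedge: pb − ps = 7.5.)
Quantity falls by |ΔQ| = |276 − 267| = 9.
DWL = ½ · t · |ΔQ| = ½ · 7.5 · 9 = £33.75.

Deadweight loss = £33.75 million.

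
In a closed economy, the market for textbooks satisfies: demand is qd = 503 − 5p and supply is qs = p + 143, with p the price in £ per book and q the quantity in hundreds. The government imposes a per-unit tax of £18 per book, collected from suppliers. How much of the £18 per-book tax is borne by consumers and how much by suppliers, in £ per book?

Before the tax: set 503 − 5p = p + 143 → p* = £60, q* = 203.
With the tax collected from suppliers, supply shifts: qs = (p − 18) + 143.
Solving gives q = 188 with consumers paying £63 and suppliers receiving £45 (the £18 wedge).
Burden on consumers: £3; on suppliers: £15. (They sum to £18.)
The less price-elastic side of the market bears the larger share of a per-unit tax.

Consumers bear £3 per book; suppliers bear £15 per book.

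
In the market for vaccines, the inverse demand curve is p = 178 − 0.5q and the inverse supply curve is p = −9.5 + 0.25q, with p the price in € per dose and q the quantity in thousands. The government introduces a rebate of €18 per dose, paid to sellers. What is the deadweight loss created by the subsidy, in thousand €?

Deadweight loss = €216 thousand.

Rewrite in direct form: qd = 356 − 2p and qs = 4p + 38.
Before the subsidy: set 356 − 2p = 4p + 38 → p* = €53, q* = 250.
With a per-unit subsidy paid to sellers, each receives p + 18 per unit sold, so supply becomes qs = 4(p + 18) + 38.
Solving gives q = 274 with consumers paying €41 and sellers receiving €59 (the €18 wedge).
Quantity rises by |ΔQ| = |250 − 274| = 24.
DWL = ½ · t · |ΔQ| = ½ · 18 · 24 = €216.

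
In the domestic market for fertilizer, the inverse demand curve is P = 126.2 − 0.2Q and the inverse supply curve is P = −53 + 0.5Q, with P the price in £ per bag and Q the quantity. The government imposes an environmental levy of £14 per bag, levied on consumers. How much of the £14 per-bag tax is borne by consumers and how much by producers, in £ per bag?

Inverting to Q(P) form: Qd = 631 − 5P; Qs = 2P + 106.
Without the tax, 631 − 5P = 2P + 106 gives 7P = 525, so P* = £75 and Q* = 256.
With the tax collected from consumers, demand (in seller-price terms) shifts: Qd = 631 − 5(P + 14).
New equilibrium: consumers pay £79, producers receive £65, Q = 236. (Wedge: Pb − Ps = 14.)
Burden on consumers: £4; on producers: £10. (They sum to £14.)
The less price-elastic side of the market bears the larger share of a per-unit tax.

Consumers bear £4 per bag; producers bear £10 per bag.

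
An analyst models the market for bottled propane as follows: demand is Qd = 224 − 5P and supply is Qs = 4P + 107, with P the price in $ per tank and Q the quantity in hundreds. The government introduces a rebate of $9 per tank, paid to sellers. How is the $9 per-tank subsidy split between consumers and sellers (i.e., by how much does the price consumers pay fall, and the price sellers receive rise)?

Without the subsidy, 224 − 5P = 4P + 107 gives 9P = 117, so P* = $13 and Q* = 159.
With a per-unit subsidy paid to sellers, each receives P + 9 per unit sold, so supply becomes Qs = 4(P + 9) + 107.
Solving gives Q = 179 with consumers paying $9 and sellers receiving $18 (the $9 wedge).
Gain to consumers: $4; to sellers: $5. (They sum to $9.)

Consumers gain $4 per tank; sellers gain $5 per tank.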